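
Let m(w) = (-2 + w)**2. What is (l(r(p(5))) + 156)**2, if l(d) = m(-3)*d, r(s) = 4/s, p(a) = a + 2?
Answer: 1420864/49 ≈ 28997.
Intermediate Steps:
p(a) = 2 + a
l(d) = 25*d (l(d) = (-2 - 3)**2*d = (-5)**2*d = 25*d)
(l(r(p(5))) + 156)**2 = (25*(4/(2 + 5)) + 156)**2 = (25*(4/7) + 156)**2 = (100/7 + 156)**2 = (1192/7)**2 = 1420864/49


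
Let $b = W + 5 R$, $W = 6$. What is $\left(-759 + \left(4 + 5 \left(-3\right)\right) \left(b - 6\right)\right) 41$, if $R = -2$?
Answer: $-26609$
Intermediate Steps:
$b = -4$ ($b = 6 + 5 \left(-2\right) = 6 - 10 = -4$)
$\left(-759 + \left(4 + 5 \left(-3\right)\right) \left(b - 6\right)\right) 41 = \left(-759 + \left(4 + 5 \left(-3\right)\right) \left(-4 - 6\right)\right) 41 = \left(-759 + \left(4 - 15\right) \left(-10\right)\right) 41 = \left(-759 - -110\right) 41 = \left(-759 + 110\right) 41 = \left(-649\right) 41 = -26609$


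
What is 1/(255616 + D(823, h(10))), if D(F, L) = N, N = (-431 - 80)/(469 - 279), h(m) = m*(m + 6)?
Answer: 190/48566529 ≈ 3.9122e-6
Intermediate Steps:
h(m) = m*(6 + m)
N = -511/190 ≈ -2.6895
D(F, L) = -511/190
1/(255616 + D(823, h(10))) = 1/(255616 - 511/190) = 1/(48566529/190) = 190/48566529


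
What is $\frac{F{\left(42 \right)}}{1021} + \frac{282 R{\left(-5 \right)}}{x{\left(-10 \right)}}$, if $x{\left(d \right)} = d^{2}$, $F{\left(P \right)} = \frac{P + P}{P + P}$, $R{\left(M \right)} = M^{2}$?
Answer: $\frac{143963}{2042} \approx 70.501$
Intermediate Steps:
$F{\left(P \right)} = 1$ ($F{\left(P \right)} = \frac{2 P}{2 P} = 2 P \frac{1}{2 P} = 1$)
$\frac{F{\left(42 \right)}}{1021} + \frac{282 R{\left(-5 \right)}}{x{\left(-10 \right)}} = 1 \cdot \frac{1}{1021} + \frac{282 \left(-5\right)^{2}}{\left(-10\right)^{2}} = 1 \cdot \frac{1}{1021} + \frac{282 \cdot 25}{100} = \frac{1}{1021} + 7050 \cdot \frac{1}{100} = \frac{1}{1021} + \frac{141}{2} = \frac{143963}{2042}$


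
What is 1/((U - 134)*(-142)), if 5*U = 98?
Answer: 5/81224 ≈ 6.1558e-5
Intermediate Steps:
U = 98/5 (U = (⅕)*98 = 98/5 ≈ 19.600)
1/((U - 134)*(-142)) = 1/((98/5 - 134)*(-142)) = 1/(-572/5*(-142)) = 1/(81224/5) = 5/81224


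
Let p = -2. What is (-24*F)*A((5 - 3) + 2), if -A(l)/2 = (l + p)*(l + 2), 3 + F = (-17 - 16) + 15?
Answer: -12096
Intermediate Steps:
F = -21 (F = -3 + ((-17 - 16) + 15) = -3 + (-33 + 15) = -3 - 18 = -21)
A(l) = -2*(-2 + l)*(2 + l) (A(l) = -2*(l - 2)*(l + 2) = -2*(-2 + l)*(2 + l))
(-24*F)*A((5 - 3) + 2) = (-24*(-21))*(8 - 2*((5 - 3) + 2)**2) = 504*(8 - 2*(2 + 2)**2) = 504*(8 - 2*4**2) = 504*(8 - 2*16) = 504*(8 - 32) = 504*(-24) = -12096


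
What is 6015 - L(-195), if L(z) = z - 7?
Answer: 6217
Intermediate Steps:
L(z) = -7 + z
6015 - L(-195) = 6015 - (-7 - 195) = 6015 - 1*(-202) = 6015 + 202 = 6217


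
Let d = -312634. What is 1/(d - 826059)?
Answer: -1/1138693 ≈ -8.7820e-7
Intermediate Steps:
1/(d - 826059) = 1/(-312634 - 826059) = 1/(-1138693) = -1/1138693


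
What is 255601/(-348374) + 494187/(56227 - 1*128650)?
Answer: -4889058799/646930518 ≈ -7.5573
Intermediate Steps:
255601/(-348374) + 494187/(56227 - 1*128650) = 255601*(-1/348374) + 494187/(56227 - 128650) = -255601/348374 + 494187/(-72423) = -255601/348374 + 494187*(-1/72423) = -255601/348374 - 164729/24141 = -4889058799/646930518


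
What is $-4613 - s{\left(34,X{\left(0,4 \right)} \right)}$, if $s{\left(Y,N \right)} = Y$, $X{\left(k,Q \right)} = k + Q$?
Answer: $-4647$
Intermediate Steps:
$X{\left(k,Q \right)} = Q + k$
$-4613 - s{\left(34,X{\left(0,4 \right)} \right)} = -4613 - 34 = -4647$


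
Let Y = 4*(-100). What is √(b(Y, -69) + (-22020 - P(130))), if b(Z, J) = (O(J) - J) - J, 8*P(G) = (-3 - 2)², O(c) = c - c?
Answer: I*√350162/4 ≈ 147.94*I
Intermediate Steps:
O(c) = 0
P(G) = 25/8 (P(G) = (-3 - 2)²/8 = (⅛)*(-5)² = (⅛)*25 = 25/8)
Y = -400
b(Z, J) = -2*J (b(Z, J) = (0 - J) - J = -J - J = -2*J)
√(b(Y, -69) + (-22020 - P(130))) = √(-2*(-69) + (-22020 - 1*25/8)) = √(138 + (-22020 - 25/8)) = √(138 - 176185/8) = √(-175081/8) = I*√350162/4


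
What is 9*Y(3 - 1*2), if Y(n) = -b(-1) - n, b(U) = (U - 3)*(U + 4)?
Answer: 99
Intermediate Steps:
b(U) = (-3 + U)*(4 + U)
Y(n) = 12 - n (Y(n) = -(-12 - 1 + (-1)²) - n = -(-12 - 1 + 1) - n = -1*(-12) - n = 12 - n)
9*Y(3 - 1*2) = 9*(12 - (3 - 1*2)) = 9*(12 - (3 - 2)) = 9*(12 - 1*1) = 9*(12 - 1) = 9*11 = 99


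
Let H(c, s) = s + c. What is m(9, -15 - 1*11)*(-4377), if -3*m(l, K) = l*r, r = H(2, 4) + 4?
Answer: 131310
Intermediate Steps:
H(c, s) = c + s
r = 10 (r = (2 + 4) + 4 = 6 + 4 = 10)
m(l, K) = -10*l/3 (m(l, K) = -l*10/3 = -10*l/3)
m(9, -15 - 1*11)*(-4377) = -10/3*9*(-4377) = -30*(-4377) = 131310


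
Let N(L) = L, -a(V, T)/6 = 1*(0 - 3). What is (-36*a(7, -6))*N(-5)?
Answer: 3240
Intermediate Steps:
a(V, T) = 18 (a(V, T) = -6*(0 - 3) = -6*(-3) = 18)
(-36*a(7, -6))*N(-5) = -36*18*(-5) = -648*(-5) = 3240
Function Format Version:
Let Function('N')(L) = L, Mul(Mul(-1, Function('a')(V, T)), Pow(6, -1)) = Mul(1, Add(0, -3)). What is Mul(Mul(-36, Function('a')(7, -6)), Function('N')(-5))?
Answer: 3240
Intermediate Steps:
Function('a')(V, T) = 18 (Function('a')(V, T) = Mul(-6, Mul(1, Add(0, -3))) = Mul(-6, Mul(1, -3)) = Mul(-6, -3) = 18)
Mul(Mul(-36, Function('a')(7, -6)), Function('N')(-5)) = Mul(Mul(-36, 18), -5) = Mul(-648, -5) = 3240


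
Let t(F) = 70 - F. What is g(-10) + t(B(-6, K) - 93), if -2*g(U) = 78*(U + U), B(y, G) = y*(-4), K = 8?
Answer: 919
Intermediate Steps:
B(y, G) = -4*y
g(U) = -78*U (g(U) = -39*(U + U) = -39*2*U = -78*U)
g(-10) + t(B(-6, K) - 93) = -78*(-10) + (70 - (-4*(-6) - 93)) = 780 + (70 - (24 - 93)) = 780 + (70 - 1*(-69)) = 780 + (70 + 69) = 780 + 139 = 919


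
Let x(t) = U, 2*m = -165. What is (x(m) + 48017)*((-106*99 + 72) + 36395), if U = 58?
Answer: 1248651975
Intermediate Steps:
m = -165/2 (m = (1/2)*(-165) = -165/2 ≈ -82.500)
x(t) = 58
(x(m) + 48017)*((-106*99 + 72) + 36395) = (58 + 48017)*((-106*99 + 72) + 36395) = 48075*((-10494 + 72) + 36395) = 48075*(-10422 + 36395) = 48075*25973 = 1248651975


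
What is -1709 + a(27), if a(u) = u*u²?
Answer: 17974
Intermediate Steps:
a(u) = u³
-1709 + a(27) = -1709 + 27³ = -1709 + 19683 = 17974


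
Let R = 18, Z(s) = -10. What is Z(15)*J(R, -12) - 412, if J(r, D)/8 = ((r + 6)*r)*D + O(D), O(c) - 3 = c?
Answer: 415028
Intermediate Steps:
O(c) = 3 + c
J(r, D) = 24 + 8*D + 8*D*r*(6 + r) (J(r, D) = 8*(((r + 6)*r)*D + (3 + D)) = 8*(((6 + r)*r)*D + (3 + D)) = 8*((r*(6 + r))*D + (3 + D)) = 8*(D*r*(6 + r) + (3 + D)) = 8*(3 + D + D*r*(6 + r)) = 24 + 8*D + 8*D*r*(6 + r))
Z(15)*J(R, -12) - 412 = -10*(24 + 8*(-12) + 8*(-12)*18**2 + 48*(-12)*18) - 412 = -10*(24 - 96 + 8*(-12)*324 - 10368) - 412 = -10*(24 - 96 - 31104 - 10368) - 412 = -10*(-41544) - 412 = 415440 - 412 = 415028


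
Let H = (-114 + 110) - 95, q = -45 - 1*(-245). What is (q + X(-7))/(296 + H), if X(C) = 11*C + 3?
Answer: 126/197 ≈ 0.63959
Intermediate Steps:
q = 200 (q = -45 + 245 = 200)
X(C) = 3 + 11*C
H = -99 (H = -4 - 95 = -99)
(q + X(-7))/(296 + H) = (200 + (3 + 11*(-7)))/(296 - 99) = (200 + (3 - 77))/197 = (200 - 74)*(1/197) = 126*(1/197) = 126/197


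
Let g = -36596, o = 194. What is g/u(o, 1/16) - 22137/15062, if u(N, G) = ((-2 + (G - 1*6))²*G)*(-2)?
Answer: 1128518886023/242934998 ≈ 4645.4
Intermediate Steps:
u(N, G) = -2*G*(-8 + G)² (u(N, G) = ((-2 + (G - 6))²*G)*(-2) = ((-2 + (-6 + G))²*G)*(-2) = ((-8 + G)²*G)*(-2) = (G*(-8 + G)²)*(-2) = -2*G*(-8 + G)²)
g/u(o, 1/16) - 22137/15062 = -36596*(-8/(-8 + 1/16)²) - 22137/15062 = -36596*(-8/(-8 + 1/16)²) - 22137*1/15062 = -36596/((-2*1/16*(-127/16)²)) - 22137/15062 = -36596/((-2*1/16*16129/256)) - 22137/15062 = -36596/(-16129/2048) - 22137/15062 = -36596*(-2048/16129) - 22137/15062 = 74948608/16129 - 22137/15062 = 1128518886023/242934998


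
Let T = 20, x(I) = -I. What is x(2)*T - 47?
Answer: -87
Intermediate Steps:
x(2)*T - 47 = -1*2*20 - 47 = -2*20 - 47 = -40 - 47 = -87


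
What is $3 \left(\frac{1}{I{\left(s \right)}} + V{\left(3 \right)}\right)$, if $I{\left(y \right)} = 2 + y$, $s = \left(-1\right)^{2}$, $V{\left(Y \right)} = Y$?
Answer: $10$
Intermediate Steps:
$s = 1$
$3 \left(\frac{1}{I{\left(s \right)}} + V{\left(3 \right)}\right) = 3 \left(\frac{1}{2 + 1} + 3\right) = 3 \left(\frac{1}{3} + 3\right) = 3 \cdot \frac{10}{3} = 10$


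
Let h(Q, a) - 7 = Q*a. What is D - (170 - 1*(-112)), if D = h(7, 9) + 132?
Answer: -80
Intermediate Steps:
h(Q, a) = 7 + Q*a
D = 202 (D = (7 + 7*9) + 132 = (7 + 63) + 132 = 70 + 132 = 202)
D - (170 - 1*(-112)) = 202 - (170 - 1*(-112)) = 202 - (170 + 112) = 202 - 1*282 = 202 - 282 = -80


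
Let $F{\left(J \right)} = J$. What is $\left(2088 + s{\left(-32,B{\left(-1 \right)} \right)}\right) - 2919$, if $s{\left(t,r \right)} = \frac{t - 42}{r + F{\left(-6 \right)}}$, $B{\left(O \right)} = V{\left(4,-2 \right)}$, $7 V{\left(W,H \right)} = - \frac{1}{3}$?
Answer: $- \frac{103983}{127} \approx -818.76$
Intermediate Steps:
$V{\left(W,H \right)} = - \frac{1}{21}$ ($V{\left(W,H \right)} = \frac{\left(-1\right) \frac{1}{3}}{7} = \frac{1}{7} \left(- \frac{1}{3}\right) = - \frac{1}{21}$)
$B{\left(O \right)} = - \frac{1}{21}$
$s{\left(t,r \right)} = \frac{-42 + t}{-6 + r}$ ($s{\left(t,r \right)} = \frac{t - 42}{r - 6} = \frac{-42 + t}{-6 + r}$)
$\left(2088 + s{\left(-32,B{\left(-1 \right)} \right)}\right) - 2919 = \left(2088 + \frac{-42 - 32}{-6 - \frac{1}{21}}\right) - 2919 = \left(2088 + \frac{1}{- \frac{127}{21}} \left(-74\right)\right) - 2919 = \left(2088 - - \frac{1554}{127}\right) - 2919 = \left(2088 + \frac{1554}{127}\right) - 2919 = \frac{266730}{127} - 2919 = - \frac{103983}{127}$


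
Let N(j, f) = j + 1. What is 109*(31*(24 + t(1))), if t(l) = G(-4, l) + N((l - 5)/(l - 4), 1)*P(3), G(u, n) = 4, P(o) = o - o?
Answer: 94612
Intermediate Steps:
P(o) = 0
N(j, f) = 1 + j
t(l) = 4 (t(l) = 4 + (1 + (l - 5)/(l - 4))*0 = 4 + (1 + (-5 + l)/(-4 + l))*0 = 4 + 0 = 4)
109*(31*(24 + t(1))) = 109*(31*(24 + 4)) = 109*(31*28) = 109*868 = 94612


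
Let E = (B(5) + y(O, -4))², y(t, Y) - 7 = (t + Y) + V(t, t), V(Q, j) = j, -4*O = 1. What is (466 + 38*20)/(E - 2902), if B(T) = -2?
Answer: -4904/11607 ≈ -0.42250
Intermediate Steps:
O = -¼ (O = -¼*1 = -¼ ≈ -0.25000)
y(t, Y) = 7 + Y + 2*t (y(t, Y) = 7 + ((t + Y) + t) = 7 + ((Y + t) + t) = 7 + (Y + 2*t) = 7 + Y + 2*t)
E = ¼ (E = (-2 + (7 - 4 + 2*(-¼)))² = (-2 + (7 - 4 - ½))² = (-2 + 5/2)² = (½)² = ¼ ≈ 0.25000)
(466 + 38*20)/(E - 2902) = (466 + 38*20)/(¼ - 2902) = (466 + 760)/(-11607/4) = 1226*(-4/11607) = -4904/11607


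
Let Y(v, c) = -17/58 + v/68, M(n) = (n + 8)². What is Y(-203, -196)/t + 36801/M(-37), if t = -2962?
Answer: 255603369/5841064 ≈ 43.760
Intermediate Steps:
M(n) = (8 + n)²
Y(v, c) = -17/58 + v/68 (Y(v, c) = -17*1/58 + v*(1/68) = -17/58 + v/68)
Y(-203, -196)/t + 36801/M(-37) = (-17/58 + (1/68)*(-203))/(-2962) + 36801/((8 - 37)²) = (-17/58 - 203/68)*(-1/2962) + 36801/((-29)²) = -6465/1972*(-1/2962) + 36801/841 = 6465/5841064 + 36801*(1/841) = 6465/5841064 + 1269/29 = 255603369/5841064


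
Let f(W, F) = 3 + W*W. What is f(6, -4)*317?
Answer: 12363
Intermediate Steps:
f(W, F) = 3 + W²
f(6, -4)*317 = (3 + 6²)*317 = (3 + 36)*317 = 39*317 = 12363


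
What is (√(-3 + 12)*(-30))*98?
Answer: -8820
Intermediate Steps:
(√(-3 + 12)*(-30))*98 = (√9*(-30))*98 = (3*(-30))*98 = -90*98 = -8820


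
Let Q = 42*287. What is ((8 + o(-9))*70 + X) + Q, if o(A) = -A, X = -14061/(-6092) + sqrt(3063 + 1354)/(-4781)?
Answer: 80696509/6092 - sqrt(4417)/4781 ≈ 13246.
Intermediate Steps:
X = 14061/6092 - sqrt(4417)/4781 (X = -14061*(-1/6092) + sqrt(4417)*(-1/4781) = 14061/6092 - sqrt(4417)/4781 ≈ 2.2942)
Q = 12054
((8 + o(-9))*70 + X) + Q = ((8 - 1*(-9))*70 + (14061/6092 - sqrt(4417)/4781)) + 12054 = ((8 + 9)*70 + (14061/6092 - sqrt(4417)/4781)) + 12054 = (17*70 + (14061/6092 - sqrt(4417)/4781)) + 12054 = (1190 + (14061/6092 - sqrt(4417)/4781)) + 12054 = (7263541/6092 - sqrt(4417)/4781) + 12054 = 80696509/6092 - sqrt(4417)/4781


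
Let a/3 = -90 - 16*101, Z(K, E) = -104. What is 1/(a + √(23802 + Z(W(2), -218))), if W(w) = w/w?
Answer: -2559/13085113 - 17*√82/26170226 ≈ -0.00020145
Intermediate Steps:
W(w) = 1
a = -5118 (a = 3*(-90 - 16*101) = 3*(-90 - 1616) = 3*(-1706) = -5118)
1/(a + √(23802 + Z(W(2), -218))) = 1/(-5118 + √(23802 - 104)) = 1/(-5118 + √23698) = 1/(-5118 + 17*√82)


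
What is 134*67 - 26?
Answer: 8952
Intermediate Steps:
134*67 - 26 = 8978 - 26 = 8952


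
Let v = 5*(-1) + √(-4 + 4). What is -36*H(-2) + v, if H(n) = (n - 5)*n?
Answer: -509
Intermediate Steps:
H(n) = n*(-5 + n) (H(n) = (-5 + n)*n = n*(-5 + n))
v = -5 (v = -5 + √0 = -5 + 0 = -5)
-36*H(-2) + v = -(-72)*(-5 - 2) - 5 = -(-72)*(-7) - 5 = -36*14 - 5 = -504 - 5 = -509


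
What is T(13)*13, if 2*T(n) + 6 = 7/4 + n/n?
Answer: -169/8 ≈ -21.125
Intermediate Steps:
T(n) = -13/8 (T(n) = -3 + (7/4 + n/n)/2 = -3 + (7*(¼) + 1)/2 = -3 + (7/4 + 1)/2 = -3 + (½)*(11/4) = -3 + 11/8 = -13/8)
T(13)*13 = -13/8*13 = -169/8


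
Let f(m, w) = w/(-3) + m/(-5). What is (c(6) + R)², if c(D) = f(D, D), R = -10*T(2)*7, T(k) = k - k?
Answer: 256/25 ≈ 10.240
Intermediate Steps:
f(m, w) = -w/3 - m/5 (f(m, w) = w*(-⅓) + m*(-⅕) = -w/3 - m/5)
T(k) = 0
R = 0 (R = -10*0*7 = 0*7 = 0)
c(D) = -8*D/15 (c(D) = -D/3 - D/5 = -8*D/15)
(c(6) + R)² = (-8/15*6 + 0)² = (-16/5 + 0)² = (-16/5)² = 256/25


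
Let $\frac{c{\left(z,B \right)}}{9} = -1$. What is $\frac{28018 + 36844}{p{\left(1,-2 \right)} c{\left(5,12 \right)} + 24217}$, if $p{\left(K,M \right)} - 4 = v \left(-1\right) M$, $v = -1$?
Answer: $\frac{9266}{3457} \approx 2.6804$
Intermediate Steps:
$p{\left(K,M \right)} = 4 + M$ ($p{\left(K,M \right)} = 4 + \left(-1\right) \left(-1\right) M = 4 + 1 M = 4 + M$)
$c{\left(z,B \right)} = -9$ ($c{\left(z,B \right)} = 9 \left(-1\right) = -9$)
$\frac{28018 + 36844}{p{\left(1,-2 \right)} c{\left(5,12 \right)} + 24217} = \frac{28018 + 36844}{\left(4 - 2\right) \left(-9\right) + 24217} = \frac{64862}{2 \left(-9\right) + 24217} = \frac{64862}{-18 + 24217} = \frac{64862}{24199} = 64862 \cdot \frac{1}{24199} = \frac{9266}{3457}$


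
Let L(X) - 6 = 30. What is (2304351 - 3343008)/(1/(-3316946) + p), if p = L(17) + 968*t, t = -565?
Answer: 3445169181522/1813984696265 ≈ 1.8992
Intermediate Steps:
L(X) = 36 (L(X) = 6 + 30 = 36)
p = -546884 (p = 36 + 968*(-565) = 36 - 546920 = -546884)
(2304351 - 3343008)/(1/(-3316946) + p) = (2304351 - 3343008)/(1/(-3316946) - 546884) = -1038657/(-1/3316946 - 546884) = -1038657/(-1813984696265/3316946) = -1038657*(-3316946/1813984696265) = 3445169181522/1813984696265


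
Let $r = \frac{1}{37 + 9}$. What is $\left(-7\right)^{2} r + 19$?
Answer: $\frac{923}{46} \approx 20.065$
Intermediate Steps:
$r = \frac{1}{46} \approx 0.021739$
$\left(-7\right)^{2} r + 19 = \left(-7\right)^{2} \cdot \frac{1}{46} + 19 = 49 \cdot \frac{1}{46} + 19 = \frac{49}{46} + 19 = \frac{923}{46}$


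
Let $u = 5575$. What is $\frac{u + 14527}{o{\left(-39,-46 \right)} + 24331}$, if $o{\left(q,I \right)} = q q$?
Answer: $\frac{437}{562} \approx 0.77758$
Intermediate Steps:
$o{\left(q,I \right)} = q^{2}$
$\frac{u + 14527}{o{\left(-39,-46 \right)} + 24331} = \frac{5575 + 14527}{\left(-39\right)^{2} + 24331} = \frac{20102}{1521 + 24331} = \frac{20102}{25852} = 20102 \cdot \frac{1}{25852} = \frac{437}{562}$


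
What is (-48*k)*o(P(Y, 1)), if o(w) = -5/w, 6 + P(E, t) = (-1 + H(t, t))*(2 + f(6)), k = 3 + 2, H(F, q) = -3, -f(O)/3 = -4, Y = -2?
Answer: -600/31 ≈ -19.355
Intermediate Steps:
f(O) = 12 (f(O) = -3*(-4) = 12)
k = 5
P(E, t) = -62 (P(E, t) = -6 + (-1 - 3)*(2 + 12) = -6 - 4*14 = -6 - 56 = -62)
(-48*k)*o(P(Y, 1)) = (-48*5)*(-5/(-62)) = -(-1200)*(-1)/62 = -240*5/62 = -600/31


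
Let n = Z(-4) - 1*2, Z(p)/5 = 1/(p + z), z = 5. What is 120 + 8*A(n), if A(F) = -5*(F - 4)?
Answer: 160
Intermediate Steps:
Z(p) = 5/(5 + p) (Z(p) = 5/(p + 5) = 5/(5 + p))
n = 3 (n = 5/(5 - 4) - 1*2 = 5/1 - 2 = 5*1 - 2 = 5 - 2 = 3)
A(F) = 20 - 5*F (A(F) = -5*(-4 + F) = 20 - 5*F)
120 + 8*A(n) = 120 + 8*(20 - 5*3) = 120 + 8*(20 - 15) = 120 + 8*5 = 120 + 40 = 160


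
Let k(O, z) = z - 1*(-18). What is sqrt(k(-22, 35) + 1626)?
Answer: sqrt(1679) ≈ 40.976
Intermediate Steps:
k(O, z) = 18 + z (k(O, z) = z + 18 = 18 + z)
sqrt(k(-22, 35) + 1626) = sqrt((18 + 35) + 1626) = sqrt(53 + 1626) = sqrt(1679)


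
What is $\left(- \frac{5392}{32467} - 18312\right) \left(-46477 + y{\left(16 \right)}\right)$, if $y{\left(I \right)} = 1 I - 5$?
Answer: $\frac{27625946566736}{32467} \approx 8.5089 \cdot 10^{8}$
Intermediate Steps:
$y{\left(I \right)} = -5 + I$ ($y{\left(I \right)} = I - 5 = -5 + I$)
$\left(- \frac{5392}{32467} - 18312\right) \left(-46477 + y{\left(16 \right)}\right) = \left(- \frac{5392}{32467} - 18312\right) \left(-46477 + \left(-5 + 16\right)\right) = \left(\left(-5392\right) \frac{1}{32467} - 18312\right) \left(-46477 + 11\right) = \left(- \frac{5392}{32467} - 18312\right) \left(-46466\right) = \left(- \frac{594541096}{32467}\right) \left(-46466\right) = \frac{27625946566736}{32467}$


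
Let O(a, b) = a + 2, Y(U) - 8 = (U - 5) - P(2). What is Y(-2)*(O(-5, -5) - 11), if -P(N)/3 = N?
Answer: -98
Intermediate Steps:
P(N) = -3*N
Y(U) = 9 + U (Y(U) = 8 + ((U - 5) - (-3)*2) = 8 + ((-5 + U) - 1*(-6)) = 8 + ((-5 + U) + 6) = 8 + (1 + U) = 9 + U)
O(a, b) = 2 + a
Y(-2)*(O(-5, -5) - 11) = (9 - 2)*((2 - 5) - 11) = 7*(-3 - 11) = 7*(-14) = -98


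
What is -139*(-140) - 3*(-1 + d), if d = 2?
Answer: 19457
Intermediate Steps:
-139*(-140) - 3*(-1 + d) = -139*(-140) - 3*(-1 + 2) = 19460 - 3*1 = 19460 - 3 = 19457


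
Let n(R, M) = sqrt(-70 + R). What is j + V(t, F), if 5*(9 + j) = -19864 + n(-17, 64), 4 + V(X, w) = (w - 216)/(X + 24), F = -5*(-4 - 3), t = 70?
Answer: -1874231/470 + I*sqrt(87)/5 ≈ -3987.7 + 1.8655*I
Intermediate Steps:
F = 35 (F = -5*(-7) = 35)
V(X, w) = -4 + (-216 + w)/(24 + X) (V(X, w) = -4 + (w - 216)/(X + 24) = -4 + (-216 + w)/(24 + X))
j = -19909/5 + I*sqrt(87)/5 (j = -9 + (-19864 + sqrt(-70 - 17))/5 = -9 + (-19864 + sqrt(-87))/5 = -9 + (-19864 + I*sqrt(87))/5 = -9 + (-19864/5 + I*sqrt(87)/5) = -19909/5 + I*sqrt(87)/5 ≈ -3981.8 + 1.8655*I)
j + V(t, F) = (-19909/5 + I*sqrt(87)/5) + (-312 + 35 - 4*70)/(24 + 70) = (-19909/5 + I*sqrt(87)/5) + (-312 + 35 - 280)/94 = (-19909/5 + I*sqrt(87)/5) + (1/94)*(-557) = (-19909/5 + I*sqrt(87)/5) - 557/94 = -1874231/470 + I*sqrt(87)/5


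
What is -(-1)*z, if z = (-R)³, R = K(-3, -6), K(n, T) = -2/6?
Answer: 1/27 ≈ 0.037037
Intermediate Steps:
K(n, T) = -⅓ (K(n, T) = -2*⅙ = -⅓)
R = -⅓ ≈ -0.33333
z = 1/27 (z = (-1*(-⅓))³ = (⅓)³ = 1/27 ≈ 0.037037)
-(-1)*z = -(-1)/27 = -1*(-1/27) = 1/27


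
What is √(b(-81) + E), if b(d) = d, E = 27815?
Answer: 7*√566 ≈ 166.54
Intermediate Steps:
√(b(-81) + E) = √(-81 + 27815) = √27734 = 7*√566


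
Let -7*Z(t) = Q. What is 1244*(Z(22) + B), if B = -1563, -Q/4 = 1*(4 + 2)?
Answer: -13580748/7 ≈ -1.9401e+6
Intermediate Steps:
Q = -24 (Q = -4*(4 + 2) = -4*6 = -24)
Z(t) = 24/7 (Z(t) = -1/7*(-24) = 24/7)
1244*(Z(22) + B) = 1244*(24/7 - 1563) = 1244*(-10917/7) = -13580748/7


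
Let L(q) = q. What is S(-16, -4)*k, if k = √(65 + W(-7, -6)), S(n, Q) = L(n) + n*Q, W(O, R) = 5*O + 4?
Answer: 48*√34 ≈ 279.89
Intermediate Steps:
W(O, R) = 4 + 5*O
S(n, Q) = n + Q*n (S(n, Q) = n + n*Q = n + Q*n)
k = √34 (k = √(65 + (4 + 5*(-7))) = √(65 + (4 - 35)) = √(65 - 31) = √34 ≈ 5.8309)
S(-16, -4)*k = (-16*(1 - 4))*√34 = (-16*(-3))*√34 = 48*√34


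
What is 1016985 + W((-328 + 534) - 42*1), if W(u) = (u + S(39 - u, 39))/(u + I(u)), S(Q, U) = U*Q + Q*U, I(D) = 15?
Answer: 182030729/179 ≈ 1.0169e+6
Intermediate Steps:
S(Q, U) = 2*Q*U (S(Q, U) = Q*U + Q*U = 2*Q*U)
W(u) = (3042 - 77*u)/(15 + u) (W(u) = (u + 2*(39 - u)*39)/(u + 15) = (u + (3042 - 78*u))/(15 + u) = (3042 - 77*u)/(15 + u))
1016985 + W((-328 + 534) - 42*1) = 1016985 + (3042 - 77*((-328 + 534) - 42*1))/(15 + ((-328 + 534) - 42*1)) = 1016985 + (3042 - 77*(206 - 42))/(15 + (206 - 42)) = 1016985 + (3042 - 77*164)/(15 + 164) = 1016985 + (3042 - 12628)/179 = 1016985 + (1/179)*(-9586) = 1016985 - 9586/179 = 182030729/179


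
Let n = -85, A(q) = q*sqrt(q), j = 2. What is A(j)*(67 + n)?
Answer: -36*sqrt(2) ≈ -50.912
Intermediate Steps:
A(q) = q**(3/2)
A(j)*(67 + n) = 2**(3/2)*(67 - 85) = (2*sqrt(2))*(-18) = -36*sqrt(2)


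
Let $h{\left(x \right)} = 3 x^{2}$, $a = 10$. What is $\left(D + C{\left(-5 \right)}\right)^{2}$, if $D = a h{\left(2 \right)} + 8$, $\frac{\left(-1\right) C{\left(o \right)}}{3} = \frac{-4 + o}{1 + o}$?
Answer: $\frac{235225}{16} \approx 14702.0$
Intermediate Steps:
$C{\left(o \right)} = - \frac{3 \left(-4 + o\right)}{1 + o}$ ($C{\left(o \right)} = - 3 \frac{-4 + o}{1 + o} = - \frac{3 \left(-4 + o\right)}{1 + o}$)
$D = 128$ ($D = 10 \cdot 3 \cdot 2^{2} + 8 = 10 \cdot 3 \cdot 4 + 8 = 10 \cdot 12 + 8 = 120 + 8 = 128$)
$\left(D + C{\left(-5 \right)}\right)^{2} = \left(128 + \frac{3 \left(4 - -5\right)}{1 - 5}\right)^{2} = \left(128 + \frac{3 \left(4 + 5\right)}{-4}\right)^{2} = \left(128 + 3 \left(- \frac{1}{4}\right) 9\right)^{2} = \left(128 - \frac{27}{4}\right)^{2} = \left(\frac{485}{4}\right)^{2} = \frac{235225}{16}$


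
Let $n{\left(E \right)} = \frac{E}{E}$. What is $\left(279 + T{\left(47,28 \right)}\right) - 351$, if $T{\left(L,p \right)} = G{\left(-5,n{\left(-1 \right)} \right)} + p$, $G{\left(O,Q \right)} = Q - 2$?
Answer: $-45$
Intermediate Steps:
$n{\left(E \right)} = 1$
$G{\left(O,Q \right)} = -2 + Q$
$T{\left(L,p \right)} = -1 + p$ ($T{\left(L,p \right)} = \left(-2 + 1\right) + p = -1 + p$)
$\left(279 + T{\left(47,28 \right)}\right) - 351 = \left(279 + \left(-1 + 28\right)\right) - 351 = \left(279 + 27\right) - 351 = 306 - 351 = -45$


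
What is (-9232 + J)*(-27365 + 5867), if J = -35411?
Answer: 959735214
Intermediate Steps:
(-9232 + J)*(-27365 + 5867) = (-9232 - 35411)*(-27365 + 5867) = -44643*(-21498) = 959735214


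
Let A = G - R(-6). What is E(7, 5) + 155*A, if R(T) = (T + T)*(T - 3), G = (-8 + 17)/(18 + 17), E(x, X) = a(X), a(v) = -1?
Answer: -116908/7 ≈ -16701.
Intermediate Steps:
E(x, X) = -1
G = 9/35 ≈ 0.25714
R(T) = 2*T*(-3 + T) (R(T) = (2*T)*(-3 + T) = 2*T*(-3 + T))
A = -3771/35 (A = 9/35 - 2*(-6)*(-3 - 6) = 9/35 - 2*(-6)*(-9) = 9/35 - 1*108 = 9/35 - 108 = -3771/35 ≈ -107.74)
E(7, 5) + 155*A = -1 + 155*(-3771/35) = -1 - 116901/7 = -116908/7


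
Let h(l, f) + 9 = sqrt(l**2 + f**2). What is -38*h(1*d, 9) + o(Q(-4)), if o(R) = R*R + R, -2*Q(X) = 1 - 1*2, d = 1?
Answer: 1371/4 - 38*sqrt(82) ≈ -1.3546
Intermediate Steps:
Q(X) = 1/2 (Q(X) = -(1 - 1*2)/2 = -(1 - 2)/2 = -1/2*(-1) = 1/2)
o(R) = R + R**2 (o(R) = R**2 + R = R + R**2)
h(l, f) = -9 + sqrt(f**2 + l**2) (h(l, f) = -9 + sqrt(l**2 + f**2) = -9 + sqrt(f**2 + l**2))
-38*h(1*d, 9) + o(Q(-4)) = -38*(-9 + sqrt(9**2 + (1*1)**2)) + (1 + 1/2)/2 = -38*(-9 + sqrt(81 + 1**2)) + (1/2)*(3/2) = -38*(-9 + sqrt(81 + 1)) + 3/4 = -38*(-9 + sqrt(82)) + 3/4 = (342 - 38*sqrt(82)) + 3/4 = 1371/4 - 38*sqrt(82)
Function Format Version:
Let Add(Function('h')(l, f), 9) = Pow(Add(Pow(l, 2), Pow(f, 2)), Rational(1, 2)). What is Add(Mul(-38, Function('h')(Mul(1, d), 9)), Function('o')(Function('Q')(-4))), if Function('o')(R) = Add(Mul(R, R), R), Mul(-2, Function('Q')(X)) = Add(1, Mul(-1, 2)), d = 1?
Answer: Add(Rational(1371, 4), Mul(-38, Pow(82, Rational(1, 2)))) ≈ -1.3546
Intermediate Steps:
Function('Q')(X) = Rational(1, 2) (Function('Q')(X) = Mul(Rational(-1, 2), Add(1, Mul(-1, 2))) = Mul(Rational(-1, 2), Add(1, -2)) = Mul(Rational(-1, 2), -1) = Rational(1, 2))
Function('o')(R) = Add(R, Pow(R, 2)) (Function('o')(R) = Add(Pow(R, 2), R) = Add(R, Pow(R, 2)))
Function('h')(l, f) = Add(-9, Pow(Add(Pow(f, 2), Pow(l, 2)), Rational(1, 2))) (Function('h')(l, f) = Add(-9, Pow(Add(Pow(l, 2), Pow(f, 2)), Rational(1, 2))) = Add(-9, Pow(Add(Pow(f, 2), Pow(l, 2)), Rational(1, 2))))
Add(Mul(-38, Function('h')(Mul(1, d), 9)), Function('o')(Function('Q')(-4))) = Add(Mul(-38, Add(-9, Pow(Add(Pow(9, 2), Pow(Mul(1, 1), 2)), Rational(1, 2)))), Mul(Rational(1, 2), Add(1, Rational(1, 2)))) = Add(Mul(-38, Add(-9, Pow(Add(81, Pow(1, 2)), Rational(1, 2)))), Mul(Rational(1, 2), Rational(3, 2))) = Add(Mul(-38, Add(-9, Pow(Add(81, 1), Rational(1, 2)))), Rational(3, 4)) = Add(Mul(-38, Add(-9, Pow(82, Rational(1, 2)))), Rational(3, 4)) = Add(Add(342, Mul(-38, Pow(82, Rational(1, 2)))), Rational(3, 4)) = Add(Rational(1371, 4), Mul(-38, Pow(82, Rational(1, 2))))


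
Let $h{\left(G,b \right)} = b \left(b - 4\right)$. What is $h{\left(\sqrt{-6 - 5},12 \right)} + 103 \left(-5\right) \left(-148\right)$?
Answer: $76316$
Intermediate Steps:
$h{\left(G,b \right)} = b \left(-4 + b\right)$
$h{\left(\sqrt{-6 - 5},12 \right)} + 103 \left(-5\right) \left(-148\right) = 12 \left(-4 + 12\right) + 103 \left(-5\right) \left(-148\right) = 12 \cdot 8 - -76220 = 96 + 76220 = 76316$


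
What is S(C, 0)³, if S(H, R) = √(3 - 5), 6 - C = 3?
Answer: -2*I*√2 ≈ -2.8284*I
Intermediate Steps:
C = 3 (C = 6 - 1*3 = 6 - 3 = 3)
S(H, R) = I*√2 (S(H, R) = √(-2) = I*√2)
S(C, 0)³ = (I*√2)³ = -2*I*√2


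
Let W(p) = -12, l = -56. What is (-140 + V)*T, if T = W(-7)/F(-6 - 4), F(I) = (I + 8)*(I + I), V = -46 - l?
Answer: 39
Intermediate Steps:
V = 10 (V = -46 - 1*(-56) = -46 + 56 = 10)
F(I) = 2*I*(8 + I) (F(I) = (8 + I)*(2*I) = 2*I*(8 + I))
T = -3/10 (T = -12*1/(2*(-6 - 4)*(8 + (-6 - 4))) = -12*(-1/(20*(8 - 10))) = -12/(2*(-10)*(-2)) = -12/40 = -12*1/40 = -3/10 ≈ -0.30000)
(-140 + V)*T = (-140 + 10)*(-3/10) = -130*(-3/10) = 39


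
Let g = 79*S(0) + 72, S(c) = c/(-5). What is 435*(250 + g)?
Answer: 140070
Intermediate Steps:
S(c) = -c/5 (S(c) = c*(-1/5) = -c/5)
g = 72 (g = 79*(-1/5*0) + 72 = 79*0 + 72 = 0 + 72 = 72)
435*(250 + g) = 435*(250 + 72) = 435*322 = 140070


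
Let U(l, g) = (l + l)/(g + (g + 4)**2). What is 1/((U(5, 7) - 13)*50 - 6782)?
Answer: -32/237699 ≈ -0.00013462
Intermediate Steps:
U(l, g) = 2*l/(g + (4 + g)**2) (U(l, g) = (2*l)/(g + (4 + g)**2) = 2*l/(g + (4 + g)**2))
1/((U(5, 7) - 13)*50 - 6782) = 1/((2*5/(7 + (4 + 7)**2) - 13)*50 - 6782) = 1/((2*5/(7 + 11**2) - 13)*50 - 6782) = 1/((2*5/(7 + 121) - 13)*50 - 6782) = 1/((2*5/128 - 13)*50 - 6782) = 1/((2*5*(1/128) - 13)*50 - 6782) = 1/((5/64 - 13)*50 - 6782) = 1/(-827/64*50 - 6782) = 1/(-20675/32 - 6782) = 1/(-237699/32) = -32/237699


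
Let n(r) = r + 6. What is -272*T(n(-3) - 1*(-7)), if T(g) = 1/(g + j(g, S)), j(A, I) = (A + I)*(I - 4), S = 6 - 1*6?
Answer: 136/15 ≈ 9.0667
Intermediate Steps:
n(r) = 6 + r
S = 0 (S = 6 - 6 = 0)
j(A, I) = (-4 + I)*(A + I) (j(A, I) = (A + I)*(-4 + I) = (-4 + I)*(A + I))
T(g) = -1/(3*g) (T(g) = 1/(g + (0**2 - 4*g - 4*0 + g*0)) = 1/(g + (0 - 4*g + 0 + 0)) = 1/(g - 4*g) = 1/(-3*g) = -1/(3*g))
-272*T(n(-3) - 1*(-7)) = -(-272)/(3*((6 - 3) - 1*(-7))) = -(-272)/(3*(3 + 7)) = -(-272)/(3*10) = -272*(-1/30) = 136/15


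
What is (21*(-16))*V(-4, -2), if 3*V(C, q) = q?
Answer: 224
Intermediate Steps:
V(C, q) = q/3
(21*(-16))*V(-4, -2) = (21*(-16))*((⅓)*(-2)) = -336*(-⅔) = 224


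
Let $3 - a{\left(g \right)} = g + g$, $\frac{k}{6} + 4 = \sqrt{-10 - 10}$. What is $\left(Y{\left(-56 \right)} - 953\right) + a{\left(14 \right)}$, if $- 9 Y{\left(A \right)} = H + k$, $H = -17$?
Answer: $- \frac{8761}{9} - \frac{4 i \sqrt{5}}{3} \approx -973.44 - 2.9814 i$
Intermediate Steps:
$k = -24 + 12 i \sqrt{5}$ ($k = -24 + 6 \sqrt{-10 - 10} = -24 + 6 \sqrt{-20} = -24 + 6 \cdot 2 i \sqrt{5} = -24 + 12 i \sqrt{5} \approx -24.0 + 26.833 i$)
$a{\left(g \right)} = 3 - 2 g$ ($a{\left(g \right)} = 3 - \left(g + g\right) = 3 - 2 g$)
$Y{\left(A \right)} = \frac{41}{9} - \frac{4 i \sqrt{5}}{3}$ ($Y{\left(A \right)} = - \frac{-17 - \left(24 - 12 i \sqrt{5}\right)}{9} = - \frac{-41 + 12 i \sqrt{5}}{9} = \frac{41}{9} - \frac{4 i \sqrt{5}}{3}$)
$\left(Y{\left(-56 \right)} - 953\right) + a{\left(14 \right)} = \left(\left(\frac{41}{9} - \frac{4 i \sqrt{5}}{3}\right) - 953\right) + \left(3 - 28\right) = \left(- \frac{8536}{9} - \frac{4 i \sqrt{5}}{3}\right) + \left(3 - 28\right) = \left(- \frac{8536}{9} - \frac{4 i \sqrt{5}}{3}\right) - 25 = - \frac{8761}{9} - \frac{4 i \sqrt{5}}{3}$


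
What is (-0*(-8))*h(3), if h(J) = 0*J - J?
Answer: 0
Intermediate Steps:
h(J) = -J (h(J) = 0 - J = -J)
(-0*(-8))*h(3) = (-0*(-8))*(-1*3) = -26*0*(-3) = 0*(-3) = 0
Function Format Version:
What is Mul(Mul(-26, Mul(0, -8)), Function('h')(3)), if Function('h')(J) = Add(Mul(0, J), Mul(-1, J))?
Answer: 0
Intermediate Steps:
Function('h')(J) = Mul(-1, J) (Function('h')(J) = Add(0, Mul(-1, J)) = Mul(-1, J))
Mul(Mul(-26, Mul(0, -8)), Function('h')(3)) = Mul(Mul(-26, Mul(0, -8)), Mul(-1, 3)) = Mul(Mul(-26, 0), -3) = Mul(0, -3) = 0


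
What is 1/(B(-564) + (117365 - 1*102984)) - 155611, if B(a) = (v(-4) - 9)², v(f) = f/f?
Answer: -2247800894/14445 ≈ -1.5561e+5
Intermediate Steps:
v(f) = 1
B(a) = 64 (B(a) = (1 - 9)² = (-8)² = 64)
1/(B(-564) + (117365 - 1*102984)) - 155611 = 1/(64 + (117365 - 1*102984)) - 155611 = 1/(64 + (117365 - 102984)) - 155611 = 1/(64 + 14381) - 155611 = 1/14445 - 155611 = -2247800894/14445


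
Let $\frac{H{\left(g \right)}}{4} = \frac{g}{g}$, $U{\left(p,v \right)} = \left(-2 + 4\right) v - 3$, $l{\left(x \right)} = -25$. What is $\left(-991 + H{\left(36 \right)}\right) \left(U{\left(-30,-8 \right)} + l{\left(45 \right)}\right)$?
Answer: $43428$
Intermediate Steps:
$U{\left(p,v \right)} = -3 + 2 v$ ($U{\left(p,v \right)} = 2 v - 3 = -3 + 2 v$)
$H{\left(g \right)} = 4$ ($H{\left(g \right)} = 4 \frac{g}{g} = 4 \cdot 1 = 4$)
$\left(-991 + H{\left(36 \right)}\right) \left(U{\left(-30,-8 \right)} + l{\left(45 \right)}\right) = \left(-991 + 4\right) \left(\left(-3 + 2 \left(-8\right)\right) - 25\right) = - 987 \left(\left(-3 - 16\right) - 25\right) = - 987 \left(-19 - 25\right) = \left(-987\right) \left(-44\right) = 43428$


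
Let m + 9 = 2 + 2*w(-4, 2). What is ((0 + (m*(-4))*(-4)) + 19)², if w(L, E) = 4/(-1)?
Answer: 48841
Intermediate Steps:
w(L, E) = -4 (w(L, E) = 4*(-1) = -4)
m = -15 (m = -9 + (2 + 2*(-4)) = -9 + (2 - 8) = -9 - 6 = -15)
((0 + (m*(-4))*(-4)) + 19)² = ((0 - 15*(-4)*(-4)) + 19)² = ((0 + 60*(-4)) + 19)² = ((0 - 240) + 19)² = (-240 + 19)² = (-221)² = 48841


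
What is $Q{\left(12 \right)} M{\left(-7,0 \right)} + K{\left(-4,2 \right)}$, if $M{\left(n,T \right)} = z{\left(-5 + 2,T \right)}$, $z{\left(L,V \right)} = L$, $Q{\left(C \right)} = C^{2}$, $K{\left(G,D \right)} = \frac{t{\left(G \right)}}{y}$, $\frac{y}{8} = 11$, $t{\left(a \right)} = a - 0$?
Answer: $- \frac{9505}{22} \approx -432.05$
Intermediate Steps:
$t{\left(a \right)} = a$ ($t{\left(a \right)} = a + 0 = a$)
$y = 88$ ($y = 8 \cdot 11 = 88$)
$K{\left(G,D \right)} = \frac{G}{88}$
$M{\left(n,T \right)} = -3$ ($M{\left(n,T \right)} = -5 + 2 = -3$)
$Q{\left(12 \right)} M{\left(-7,0 \right)} + K{\left(-4,2 \right)} = 12^{2} \left(-3\right) + \frac{1}{88} \left(-4\right) = 144 \left(-3\right) - \frac{1}{22} = -432 - \frac{1}{22} = - \frac{9505}{22}$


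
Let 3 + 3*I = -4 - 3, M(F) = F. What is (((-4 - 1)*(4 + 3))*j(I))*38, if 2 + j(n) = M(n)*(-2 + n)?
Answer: -188860/9 ≈ -20984.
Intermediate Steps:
I = -10/3 (I = -1 + (-4 - 3)/3 = -1 + (⅓)*(-7) = -1 - 7/3 = -10/3 ≈ -3.3333)
j(n) = -2 + n*(-2 + n)
(((-4 - 1)*(4 + 3))*j(I))*38 = (((-4 - 1)*(4 + 3))*(-2 + (-10/3)² - 2*(-10/3)))*38 = ((-5*7)*(-2 + 100/9 + 20/3))*38 = -35*142/9*38 = -4970/9*38 = -188860/9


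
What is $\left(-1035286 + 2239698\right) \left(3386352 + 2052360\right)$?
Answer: $6550449997344$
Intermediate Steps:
$\left(-1035286 + 2239698\right) \left(3386352 + 2052360\right) = 1204412 \cdot 5438712 = 6550449997344$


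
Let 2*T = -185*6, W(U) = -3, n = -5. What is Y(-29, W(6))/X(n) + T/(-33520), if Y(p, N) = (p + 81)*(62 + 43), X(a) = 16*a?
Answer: -457437/6704 ≈ -68.233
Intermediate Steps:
Y(p, N) = 8505 + 105*p (Y(p, N) = (81 + p)*105 = 8505 + 105*p)
T = -555 (T = (-185*6)/2 = (1/2)*(-1110) = -555)
Y(-29, W(6))/X(n) + T/(-33520) = (8505 + 105*(-29))/((16*(-5))) - 555/(-33520) = (8505 - 3045)/(-80) - 555*(-1/33520) = 5460*(-1/80) + 111/6704 = -273/4 + 111/6704 = -457437/6704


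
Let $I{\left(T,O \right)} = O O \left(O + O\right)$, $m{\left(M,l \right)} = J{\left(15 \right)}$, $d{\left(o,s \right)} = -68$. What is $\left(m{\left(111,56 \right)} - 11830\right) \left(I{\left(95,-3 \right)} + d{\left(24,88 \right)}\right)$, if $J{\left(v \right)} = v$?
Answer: $1441430$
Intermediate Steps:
$m{\left(M,l \right)} = 15$
$I{\left(T,O \right)} = 2 O^{3}$ ($I{\left(T,O \right)} = O^{2} \cdot 2 O = 2 O^{3}$)
$\left(m{\left(111,56 \right)} - 11830\right) \left(I{\left(95,-3 \right)} + d{\left(24,88 \right)}\right) = \left(15 - 11830\right) \left(2 \left(-3\right)^{3} - 68\right) = - 11815 \left(2 \left(-27\right) - 68\right) = - 11815 \left(-54 - 68\right) = \left(-11815\right) \left(-122\right) = 1441430$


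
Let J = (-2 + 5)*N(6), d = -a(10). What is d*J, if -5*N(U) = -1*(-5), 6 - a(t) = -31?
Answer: 111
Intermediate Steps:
a(t) = 37 (a(t) = 6 - 1*(-31) = 6 + 31 = 37)
N(U) = -1 (N(U) = -(-1)*(-5)/5 = -⅕*5 = -1)
d = -37 (d = -1*37 = -37)
J = -3 (J = (-2 + 5)*(-1) = 3*(-1) = -3)
d*J = -37*(-3) = 111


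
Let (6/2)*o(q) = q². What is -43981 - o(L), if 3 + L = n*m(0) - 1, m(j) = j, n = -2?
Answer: -131959/3 ≈ -43986.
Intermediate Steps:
L = -4 (L = -3 + (-2*0 - 1) = -3 + (0 - 1) = -3 - 1 = -4)
o(q) = q²/3
-43981 - o(L) = -43981 - (-4)²/3 = -43981 - 16/3 = -131959/3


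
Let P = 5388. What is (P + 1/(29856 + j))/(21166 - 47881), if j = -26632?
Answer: -17370913/86129160 ≈ -0.20168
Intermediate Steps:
(P + 1/(29856 + j))/(21166 - 47881) = (5388 + 1/(29856 - 26632))/(21166 - 47881) = (5388 + 1/3224)/(-26715) = (5388 + 1/3224)*(-1/26715) = (17370913/3224)*(-1/26715) = -17370913/86129160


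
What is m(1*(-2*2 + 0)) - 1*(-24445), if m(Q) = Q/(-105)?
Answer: 2566729/105 ≈ 24445.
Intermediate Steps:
m(Q) = -Q/105 (m(Q) = Q*(-1/105) = -Q/105)
m(1*(-2*2 + 0)) - 1*(-24445) = -(-2*2 + 0)/105 - 1*(-24445) = -(-4 + 0)/105 + 24445 = -(-4)/105 + 24445 = -1/105*(-4) + 24445 = 4/105 + 24445 = 2566729/105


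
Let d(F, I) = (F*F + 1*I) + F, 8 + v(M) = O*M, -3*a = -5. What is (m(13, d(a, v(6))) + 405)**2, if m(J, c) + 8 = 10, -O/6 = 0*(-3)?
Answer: 165649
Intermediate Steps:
O = 0 (O = -0*(-3) = -6*0 = 0)
a = 5/3 (a = -1/3*(-5) = 5/3 ≈ 1.6667)
v(M) = -8 (v(M) = -8 + 0*M = -8 + 0 = -8)
d(F, I) = F + I + F**2 (d(F, I) = (F**2 + I) + F = (I + F**2) + F = F + I + F**2)
m(J, c) = 2 (m(J, c) = -8 + 10 = 2)
(m(13, d(a, v(6))) + 405)**2 = (2 + 405)**2 = 407**2 = 165649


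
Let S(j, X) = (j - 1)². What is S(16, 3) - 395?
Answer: -170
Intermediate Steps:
S(j, X) = (-1 + j)²
S(16, 3) - 395 = (-1 + 16)² - 395 = 15² - 395 = 225 - 395 = -170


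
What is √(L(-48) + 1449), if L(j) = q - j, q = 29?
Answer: √1526 ≈ 39.064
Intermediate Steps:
L(j) = 29 - j
√(L(-48) + 1449) = √((29 - 1*(-48)) + 1449) = √((29 + 48) + 1449) = √(77 + 1449) = √1526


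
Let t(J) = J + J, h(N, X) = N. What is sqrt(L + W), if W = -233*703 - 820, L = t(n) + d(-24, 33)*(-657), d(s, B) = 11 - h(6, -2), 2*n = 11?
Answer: I*sqrt(167893) ≈ 409.75*I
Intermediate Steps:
n = 11/2 (n = (1/2)*11 = 11/2 ≈ 5.5000)
d(s, B) = 5 (d(s, B) = 11 - 1*6 = 11 - 6 = 5)
t(J) = 2*J
L = -3274 (L = 2*(11/2) + 5*(-657) = 11 - 3285 = -3274)
W = -164619 (W = -163799 - 820 = -164619)
sqrt(L + W) = sqrt(-3274 - 164619) = sqrt(-167893) = I*sqrt(167893)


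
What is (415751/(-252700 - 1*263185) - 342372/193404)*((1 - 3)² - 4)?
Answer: 0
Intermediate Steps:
(415751/(-252700 - 1*263185) - 342372/193404)*((1 - 3)² - 4) = (415751/(-252700 - 263185) - 342372*1/193404)*((-2)² - 4) = (415751/(-515885) - 28531/16117)*(4 - 4) = (415751*(-1/515885) - 28531/16117)*0 = (-415751/515885 - 28531/16117)*0 = -21419373802/8314518545*0 = 0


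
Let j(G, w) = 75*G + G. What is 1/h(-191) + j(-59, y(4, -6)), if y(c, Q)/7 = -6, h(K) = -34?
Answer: -152457/34 ≈ -4484.0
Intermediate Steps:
y(c, Q) = -42 (y(c, Q) = 7*(-6) = -42)
j(G, w) = 76*G
1/h(-191) + j(-59, y(4, -6)) = 1/(-34) + 76*(-59) = -1/34 - 4484 = -152457/34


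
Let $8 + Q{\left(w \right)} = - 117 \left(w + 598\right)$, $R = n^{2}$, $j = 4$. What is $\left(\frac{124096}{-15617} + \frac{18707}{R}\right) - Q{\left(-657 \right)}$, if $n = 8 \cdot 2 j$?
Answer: $- \frac{63038602091}{9138176} \approx -6898.4$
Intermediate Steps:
$n = 64$ ($n = 8 \cdot 2 \cdot 4 = 16 \cdot 4 = 64$)
$R = 4096$ ($R = 64^{2} = 4096$)
$Q{\left(w \right)} = -69974 - 117 w$ ($Q{\left(w \right)} = -8 - 117 \left(w + 598\right) = -8 - 117 \left(598 + w\right) = -8 - \left(69966 + 117 w\right) = -69974 - 117 w$)
$\left(\frac{124096}{-15617} + \frac{18707}{R}\right) - Q{\left(-657 \right)} = \left(\frac{124096}{-15617} + \frac{18707}{4096}\right) - \left(-69974 - -76869\right) = \left(124096 \left(- \frac{1}{15617}\right) + 18707 \cdot \frac{1}{4096}\right) - \left(-69974 + 76869\right) = \left(- \frac{17728}{2231} + \frac{18707}{4096}\right) - 6895 = - \frac{30878571}{9138176} - 6895 = - \frac{63038602091}{9138176}$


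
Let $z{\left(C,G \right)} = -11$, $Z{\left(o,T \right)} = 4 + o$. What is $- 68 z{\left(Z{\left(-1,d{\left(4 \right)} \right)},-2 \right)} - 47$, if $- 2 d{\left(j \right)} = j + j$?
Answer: $701$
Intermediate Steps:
$d{\left(j \right)} = - j$ ($d{\left(j \right)} = - \frac{j + j}{2} = - \frac{2 j}{2} = - j$)
$- 68 z{\left(Z{\left(-1,d{\left(4 \right)} \right)},-2 \right)} - 47 = \left(-68\right) \left(-11\right) - 47 = 748 - 47 = 701$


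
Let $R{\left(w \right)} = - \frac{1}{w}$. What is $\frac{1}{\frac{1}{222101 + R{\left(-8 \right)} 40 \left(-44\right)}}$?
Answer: $221881$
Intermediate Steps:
$\frac{1}{\frac{1}{222101 + R{\left(-8 \right)} 40 \left(-44\right)}} = \frac{1}{\frac{1}{222101 + - \frac{1}{-8} \cdot 40 \left(-44\right)}} = \frac{1}{\frac{1}{222101 + \left(-1\right) \left(- \frac{1}{8}\right) 40 \left(-44\right)}} = \frac{1}{\frac{1}{222101 + \frac{1}{8} \cdot 40 \left(-44\right)}} = \frac{1}{\frac{1}{222101 + 5 \left(-44\right)}} = \frac{1}{\frac{1}{222101 - 220}} = \frac{1}{\frac{1}{221881}} = 221881$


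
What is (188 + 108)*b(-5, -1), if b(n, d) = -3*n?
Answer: 4440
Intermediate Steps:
(188 + 108)*b(-5, -1) = (188 + 108)*(-3*(-5)) = 296*15 = 4440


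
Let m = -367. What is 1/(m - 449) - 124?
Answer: -101185/816 ≈ -124.00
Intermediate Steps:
1/(m - 449) - 124 = 1/(-367 - 449) - 124 = 1/(-816) - 124 = -1/816 - 124 = -101185/816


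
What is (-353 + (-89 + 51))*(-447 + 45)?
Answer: 157182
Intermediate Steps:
(-353 + (-89 + 51))*(-447 + 45) = (-353 - 38)*(-402) = -391*(-402) = 157182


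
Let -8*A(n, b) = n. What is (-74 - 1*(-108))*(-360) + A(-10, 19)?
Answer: -48955/4 ≈ -12239.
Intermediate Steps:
A(n, b) = -n/8
(-74 - 1*(-108))*(-360) + A(-10, 19) = (-74 - 1*(-108))*(-360) - ⅛*(-10) = (-74 + 108)*(-360) + 5/4 = 34*(-360) + 5/4 = -12240 + 5/4 = -48955/4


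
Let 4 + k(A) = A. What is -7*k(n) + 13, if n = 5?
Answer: 6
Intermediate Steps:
k(A) = -4 + A
-7*k(n) + 13 = -7*(-4 + 5) + 13 = -7*1 + 13 = -7 + 13 = 6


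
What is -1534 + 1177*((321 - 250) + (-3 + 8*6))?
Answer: 134998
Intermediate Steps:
-1534 + 1177*((321 - 250) + (-3 + 8*6)) = -1534 + 1177*(71 + (-3 + 48)) = -1534 + 1177*(71 + 45) = -1534 + 1177*116 = -1534 + 136532 = 134998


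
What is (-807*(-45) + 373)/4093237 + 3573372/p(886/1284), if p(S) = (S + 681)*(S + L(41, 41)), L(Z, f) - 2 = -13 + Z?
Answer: 6028898425547366176/35295652879361095 ≈ 170.81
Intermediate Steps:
L(Z, f) = -11 + Z (L(Z, f) = 2 + (-13 + Z) = -11 + Z)
p(S) = (30 + S)*(681 + S) (p(S) = (S + 681)*(S + (-11 + 41)) = (681 + S)*(S + 30) = (681 + S)*(30 + S) = (30 + S)*(681 + S))
(-807*(-45) + 373)/4093237 + 3573372/p(886/1284) = (-807*(-45) + 373)/4093237 + 3573372/(20430 + (886/1284)² + 711*(886/1284)) = (36315 + 373)*(1/4093237) + 3573372/(20430 + (886*(1/1284))² + 711*(886*(1/1284))) = 36688*(1/4093237) + 3573372/(20430 + (443/642)² + 711*(443/642)) = 36688/4093237 + 3573372/(20430 + 196249/412164 + 104991/214) = 36688/4093237 + 3573372/(8622919435/412164) = 36688/4093237 + 3573372*(412164/8622919435) = 36688/4093237 + 1472815297008/8622919435 = 6028898425547366176/35295652879361095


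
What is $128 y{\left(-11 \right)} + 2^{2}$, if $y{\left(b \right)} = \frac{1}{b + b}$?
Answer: $- \frac{20}{11} \approx -1.8182$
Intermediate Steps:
$y{\left(b \right)} = \frac{1}{2 b}$
$128 y{\left(-11 \right)} + 2^{2} = 128 \frac{1}{2 \left(-11\right)} + 2^{2} = 128 \cdot \frac{1}{2} \left(- \frac{1}{11}\right) + 4 = 128 \left(- \frac{1}{22}\right) + 4 = - \frac{64}{11} + 4 = - \frac{20}{11}$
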